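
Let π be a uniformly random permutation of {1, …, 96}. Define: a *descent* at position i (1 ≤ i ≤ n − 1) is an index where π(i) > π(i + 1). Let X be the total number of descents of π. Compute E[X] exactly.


Write X = Σ X_I over i = 1, …, 95, with X_I the indicator of one descent.
There are 95 indicators.
For each fixed i, the pair (π(i), π(i+1)) is a uniformly random ordered pair of distinct values from {1, …, 96}; by symmetry P[π(i) > π(i+1)] = 1/2.
By linearity: E[X] = 95 · (1/2) = (96 − 1) · (1/2) = 95/2 ≈ 47.50000.

E[X] = 95/2 = 47.50000.


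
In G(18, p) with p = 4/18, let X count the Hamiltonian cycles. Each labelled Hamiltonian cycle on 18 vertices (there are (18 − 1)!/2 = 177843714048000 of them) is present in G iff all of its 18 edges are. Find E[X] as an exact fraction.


K_18 has (18 − 1)!/2 = 177843714048000 labelled Hamiltonian cycles.
For each such Hamiltonian cycle H, let X_H = 1 if all 18 edges of H are present in G. Then P[X_H = 1] = p^{18} = (2/9)^{18} = 262144/150094635296999121.
Summing the indicators: E[X] = Σ_H E[X_H] = 177843714048000 · p^{18} = 177843714048000 · 262144/150094635296999121 = 63951526166528000/205891132094649.
Numerically: E[X] ≈ 311.

E[X] = 177843714048000 · (2/9)^{18} = 63951526166528000/205891132094649 ≈ 311.


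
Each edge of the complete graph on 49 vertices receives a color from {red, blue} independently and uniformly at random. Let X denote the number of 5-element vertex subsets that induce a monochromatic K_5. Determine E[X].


Let X = Σ_S X_S over the C(49, 5) = 1906884 subsets S of size 5, where X_S = 1 if the K_5 on S is monochromatic.
For a fixed S, the K_5 on S has C(5, 2) = 10 edges. P[all 10 edges red] = (1/2)^10, and likewise for blue, so P[monochromatic] = 2·(1/2)^10 = 2^{1 − 10} = 1/512.
Summing: E[X] = C(49, 5) · 2^{1 − 10} = 1906884 · 1/512 = 476721/128.
Numerically: E[X] ≈ 3724.383.

E[X] = C(49,5)·2^(1−C(5,2)) = 476721/128 ≈ 3724.383.


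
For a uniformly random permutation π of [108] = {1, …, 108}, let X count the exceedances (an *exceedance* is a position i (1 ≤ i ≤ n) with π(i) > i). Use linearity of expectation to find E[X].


Write X = Σ_{i=1}^{108} X_i, where X_i = 1_{π(i) > i}.
For each fixed i, π(i) is uniform over {1, …, 108} (marginal of a uniform permutation), so P[π(i) > i] = (n − i)/n. Summing: Σ_{i=1}^{108} (n − i)/n = (0 + 1 + … + 107)/108 = 108(108 − 1)/(2·108) = (108 − 1)/2.
Hence E[X] = Σ_{i=1}^{108} (108 − i)/108 = 107/2 ≈ 53.500.

E[X] = 107/2 = 53.500.


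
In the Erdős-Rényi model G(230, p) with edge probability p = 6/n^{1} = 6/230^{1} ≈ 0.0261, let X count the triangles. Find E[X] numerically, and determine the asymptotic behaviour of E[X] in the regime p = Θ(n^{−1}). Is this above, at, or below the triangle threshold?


Number of potential triangles: C(230, 3) = 2001460.
Each occurs with probability p³ ≈ (0.0261)³ ≈ 1.77529e-05.
By linearity: E[X] = C(230, 3)·p³ ≈ 2001460 · 1.77529e-05 ≈ 35.532.
Here α = 1, so p = 6/n is exactly at the triangle threshold p ~ 1/n. Asymptotically E[X] → c³/6 = 6³/6 = 36 ≈ 36.000, a bounded constant. In this regime the triangle count is asymptotically Poisson(c³/6).

E[X] ≈ 35.532; in regime p = Θ(1/n^{1}) E[X] stays bounded (at the triangle threshold p ~ 1/n).


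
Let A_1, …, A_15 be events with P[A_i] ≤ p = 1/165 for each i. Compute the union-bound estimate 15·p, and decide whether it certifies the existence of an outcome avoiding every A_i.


Union bound: P[∪_{i=1}^{15} A_i] ≤ Σ_i P[A_i] ≤ 15·p = 15·(1/165) = 1/11.
Numerically: 1/11 ≈ 0.09091.
Is 1/11 < 1? YES.
Since P[∪ A_i] ≤ 1/11 < 1, the complement has P[∩ A_i^c] ≥ 1 − 1/11 = 10/11 > 0, so some outcome avoids every A_i.

15·p = 1/11 ≈ 0.09091; existence CERTIFIED by the union bound.


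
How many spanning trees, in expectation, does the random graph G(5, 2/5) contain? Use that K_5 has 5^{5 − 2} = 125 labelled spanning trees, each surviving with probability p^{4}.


K_5 has 5^{5 − 2} = 125 labelled spanning trees.
For each such spanning tree H, let X_H = 1 if all 4 edges of H are present in G. Then P[X_H = 1] = p^{4} = (2/5)^{4} = 16/625.
Summing the indicators: E[X] = Σ_H E[X_H] = 125 · p^{4} = 125 · 16/625 = 16/5.
Numerically: E[X] ≈ 3.2.

E[X] = 125 · (2/5)^{4} = 16/5 ≈ 3.2.


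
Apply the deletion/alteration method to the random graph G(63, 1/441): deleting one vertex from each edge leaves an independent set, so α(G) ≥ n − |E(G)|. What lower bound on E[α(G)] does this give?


E[|E(G)|] = C(63, 2)·p = 1953 · (1/441) = 31/7.
E[α(G)] ≥ n − E[|E(G)|] = 63 − 31/7 = 410/7.
Numerically: ≈ 58.57143.
(This is only a lower bound; the true E[α(G)] may be larger.)

E[α(G)] ≥ 410/7 ≈ 58.57143.


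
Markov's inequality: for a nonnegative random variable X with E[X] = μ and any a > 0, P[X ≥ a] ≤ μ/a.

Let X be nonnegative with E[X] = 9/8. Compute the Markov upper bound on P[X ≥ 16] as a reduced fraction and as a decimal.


μ = E[X] = 9/8, a = 16.
Markov: P[X ≥ 16] ≤ μ/a = (9/8)/16 = 9/128.
Numerically: ≈ 0.070312.
(Since a = 16 > μ = 1.125000, the bound 9/128 is < 1 and informative.)

P[X ≥ 16] ≤ 9/128 ≈ 0.070312.


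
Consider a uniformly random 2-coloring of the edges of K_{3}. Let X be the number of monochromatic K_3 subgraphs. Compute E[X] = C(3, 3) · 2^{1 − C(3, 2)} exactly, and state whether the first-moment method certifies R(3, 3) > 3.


E[X] = C(3, 3) · 2^{1 − 3} = 1 · 2^{−2} = 1/4.
As a reduced fraction: E[X] = 1/4 ≈ 0.250.
Is E[X] < 1? YES.
Since E[X] < 1, there exists a 2-coloring of K_{3} with no monochromatic K_3; hence R(3, 3) > 3.

E[X] = 1/4 ≈ 0.250; E[X] < 1, so R(3, 3) > 3.


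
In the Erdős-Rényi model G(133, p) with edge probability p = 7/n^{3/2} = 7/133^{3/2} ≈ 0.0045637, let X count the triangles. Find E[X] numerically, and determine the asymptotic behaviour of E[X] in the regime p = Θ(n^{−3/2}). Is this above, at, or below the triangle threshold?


Number of potential triangles: C(133, 3) = 383306.
Each occurs with probability p³ ≈ (0.0045637)³ ≈ 9.5052104e-08.
By linearity: E[X] = C(133, 3)·p³ ≈ 383306 · 9.5052104e-08 ≈ 0.03643.
Since α = 3/2 > 1, p = c/n^{3/2} = o(1/n) is below the triangle threshold p ~ 1/n. Asymptotically E[X] ~ (c³/6)·n^{3(1−α)} = (7³/6)·n^{-1.5} → 0, so by Markov's inequality G has no triangles w.h.p.

E[X] ≈ 0.03643; in regime p = Θ(1/n^{3/2}) E[X] tends to 0 (below the triangle threshold p ~ 1/n).


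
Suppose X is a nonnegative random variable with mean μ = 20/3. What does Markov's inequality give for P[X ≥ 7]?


μ = E[X] = 20/3, a = 7.
Markov: P[X ≥ 7] ≤ μ/a = (20/3)/7 = 20/21.
Numerically: ≈ 0.952381.
(Since a = 7 > μ = 6.666667, the bound 20/21 is < 1 and informative.)

P[X ≥ 7] ≤ 20/21 ≈ 0.952381.


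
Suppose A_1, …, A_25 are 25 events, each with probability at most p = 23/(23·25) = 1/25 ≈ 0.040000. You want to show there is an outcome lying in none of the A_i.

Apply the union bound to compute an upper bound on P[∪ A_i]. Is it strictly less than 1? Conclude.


Union bound: P[∪_{i=1}^{25} A_i] ≤ Σ_i P[A_i] ≤ 25·p = 25·(1/25) = 1.
Numerically: 1 ≈ 1.000000.
Is 1 < 1? NO.
Since the bound 1 is ≥ 1, the union bound is uninformative here; it does NOT by itself certify existence.

25·p = 1 ≈ 1.000000; existence NOT certified by the union bound.


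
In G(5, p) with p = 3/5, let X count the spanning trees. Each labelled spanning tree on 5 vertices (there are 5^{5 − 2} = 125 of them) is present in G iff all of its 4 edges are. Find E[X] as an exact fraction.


K_5 has 5^{5 − 2} = 125 labelled spanning trees.
For each such spanning tree H, let X_H = 1 if all 4 edges of H are present in G. Then P[X_H = 1] = p^{4} = (3/5)^{4} = 81/625.
By linearity of expectation: E[X] = Σ_H E[X_H] = 125 · p^{4} = 125 · 81/625 = 81/5.
Numerically: E[X] ≈ 16.2.

E[X] = 125 · (3/5)^{4} = 81/5 ≈ 16.2.


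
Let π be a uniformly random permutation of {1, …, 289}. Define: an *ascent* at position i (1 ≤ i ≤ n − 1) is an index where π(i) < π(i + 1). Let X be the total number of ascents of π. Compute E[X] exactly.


Write X = Σ X_I over i = 1, …, 288, with X_I the indicator of one ascent.
There are 288 indicators.
For each fixed i, the pair (π(i), π(i+1)) is a uniformly random ordered pair of distinct values from {1, …, 289}; by symmetry P[π(i) < π(i+1)] = 1/2.
By linearity: E[X] = 288 · (1/2) = (289 − 1) · (1/2) = 144 ≈ 144.0000.

E[X] = 144 = 144.0000.


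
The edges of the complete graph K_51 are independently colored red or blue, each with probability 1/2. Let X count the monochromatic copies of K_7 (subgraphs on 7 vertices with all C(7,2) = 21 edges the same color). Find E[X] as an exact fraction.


Let X = Σ_S X_S over the C(51, 7) = 115775100 subsets S of size 7, where X_S = 1 if the K_7 on S is monochromatic.
For a fixed S, the K_7 on S has C(7, 2) = 21 edges. P[all 21 edges red] = (1/2)^21, and likewise for blue, so P[monochromatic] = 2·(1/2)^21 = 2^{1 − 21} = 1/1048576.
Summing: E[X] = C(51, 7) · 2^{1 − 21} = 115775100 · 1/1048576 = 28943775/262144.
Numerically: E[X] ≈ 110.4117.

E[X] = C(51,7)·2^(1−C(7,2)) = 28943775/262144 ≈ 110.4117.


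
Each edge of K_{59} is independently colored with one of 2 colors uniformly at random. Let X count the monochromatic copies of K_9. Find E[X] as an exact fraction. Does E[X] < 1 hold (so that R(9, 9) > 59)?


E[X] = C(59, 9) · 2^{1 − 36} = 12565671261 · 2^{−35} = 12565671261/34359738368.
As a reduced fraction: E[X] = 12565671261/34359738368 ≈ 0.36571.
Is E[X] < 1? YES.
Since E[X] < 1, there exists a 2-coloring of K_{59} with no monochromatic K_9; hence R(9, 9) > 59.

E[X] = 12565671261/34359738368 ≈ 0.36571; E[X] < 1, so R(9, 9) > 59.


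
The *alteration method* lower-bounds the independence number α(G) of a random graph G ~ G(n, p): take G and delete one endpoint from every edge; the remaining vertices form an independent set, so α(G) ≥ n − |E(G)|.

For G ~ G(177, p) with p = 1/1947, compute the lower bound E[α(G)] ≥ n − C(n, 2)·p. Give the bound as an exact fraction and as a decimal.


E[|E(G)|] = C(177, 2)·p = 15576 · (1/1947) = 8.
E[α(G)] ≥ n − E[|E(G)|] = 177 − 8 = 169.
Numerically: ≈ 169.000000.
(This is only a lower bound; the true E[α(G)] may be larger.)

E[α(G)] ≥ 169 ≈ 169.000000.


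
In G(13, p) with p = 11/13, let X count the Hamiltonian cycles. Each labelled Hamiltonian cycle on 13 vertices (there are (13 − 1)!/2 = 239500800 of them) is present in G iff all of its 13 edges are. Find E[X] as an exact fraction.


K_13 has (13 − 1)!/2 = 239500800 labelled Hamiltonian cycles.
For each such Hamiltonian cycle H, let X_H = 1 if all 13 edges of H are present in G. Then P[X_H = 1] = p^{13} = (11/13)^{13} = 34522712143931/302875106592253.
Summing the indicators: E[X] = Σ_H E[X_H] = 239500800 · p^{13} = 239500800 · 34522712143931/302875106592253 = 8268217176641189644800/302875106592253.
Numerically: E[X] ≈ 2.72991e+07.

E[X] = 239500800 · (11/13)^{13} = 8268217176641189644800/302875106592253 ≈ 2.72991e+07.


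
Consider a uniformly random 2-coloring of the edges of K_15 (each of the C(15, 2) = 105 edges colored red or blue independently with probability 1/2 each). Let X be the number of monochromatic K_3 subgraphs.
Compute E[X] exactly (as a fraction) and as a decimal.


Let X = Σ_S X_S over the C(15, 3) = 455 subsets S of size 3, where X_S = 1 if the K_3 on S is monochromatic.
For a fixed S, the K_3 on S has C(3, 2) = 3 edges. P[all 3 edges red] = (1/2)^3, and likewise for blue, so P[monochromatic] = 2·(1/2)^3 = 2^{1 − 3} = 1/4.
By linearity of expectation: E[X] = C(15, 3) · 2^{1 − 3} = 455 · 1/4 = 455/4.
Numerically: E[X] ≈ 113.7500.

E[X] = C(15,3)·2^(1−C(3,2)) = 455/4 ≈ 113.7500.


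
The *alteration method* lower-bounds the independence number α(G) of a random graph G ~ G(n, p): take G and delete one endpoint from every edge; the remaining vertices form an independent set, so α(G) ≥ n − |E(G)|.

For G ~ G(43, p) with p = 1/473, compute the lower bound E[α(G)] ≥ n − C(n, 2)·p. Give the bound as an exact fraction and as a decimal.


E[|E(G)|] = C(43, 2)·p = 903 · (1/473) = 21/11.
E[α(G)] ≥ n − E[|E(G)|] = 43 − 21/11 = 452/11.
Numerically: ≈ 41.09091.
(This is only a lower bound; the true E[α(G)] may be larger.)

E[α(G)] ≥ 452/11 ≈ 41.09091.


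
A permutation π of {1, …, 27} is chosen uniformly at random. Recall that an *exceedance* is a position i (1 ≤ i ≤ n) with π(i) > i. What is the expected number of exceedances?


Write X = Σ_{i=1}^{27} X_i, where X_i = 1_{π(i) > i}.
For each fixed i, π(i) is uniform over {1, …, 27} (marginal of a uniform permutation), so P[π(i) > i] = (n − i)/n. Summing: Σ_{i=1}^{27} (n − i)/n = (0 + 1 + … + 26)/27 = 27(27 − 1)/(2·27) = (27 − 1)/2.
Hence E[X] = Σ_{i=1}^{27} (27 − i)/27 = 13 ≈ 13.000000.

E[X] = 13 = 13.000000.


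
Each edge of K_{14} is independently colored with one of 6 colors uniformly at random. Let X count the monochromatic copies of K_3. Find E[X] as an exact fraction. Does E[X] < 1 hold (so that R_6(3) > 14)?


E[X] = C(14, 3) · 6^{1 − 3} = 364 · 6^{−2} = 364/36.
As a reduced fraction: E[X] = 91/9 ≈ 10.111.
Is E[X] < 1? NO.
Since E[X] ≥ 1, the first-moment bound is inconclusive at n = 14; it does NOT by itself certify R_6(3) > 14.

E[X] = 91/9 ≈ 10.111; E[X] ≥ 1; first-moment method inconclusive here.


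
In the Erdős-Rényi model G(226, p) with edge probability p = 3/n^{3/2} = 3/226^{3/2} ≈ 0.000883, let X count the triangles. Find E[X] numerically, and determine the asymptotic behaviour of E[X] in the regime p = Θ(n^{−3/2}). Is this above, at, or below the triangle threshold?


Number of potential triangles: C(226, 3) = 1898400.
Each occurs with probability p³ ≈ (0.000883)³ ≈ 6.88455e-10.
By linearity: E[X] = C(226, 3)·p³ ≈ 1898400 · 6.88455e-10 ≈ 0.001.
Since α = 3/2 > 1, p = c/n^{3/2} = o(1/n) is below the triangle threshold p ~ 1/n. Asymptotically E[X] ~ (c³/6)·n^{3(1−α)} = (3³/6)·n^{-1.5} → 0, so by Markov's inequality G has no triangles w.h.p.

E[X] ≈ 0.001; in regime p = Θ(1/n^{3/2}) E[X] tends to 0 (below the triangle threshold p ~ 1/n).


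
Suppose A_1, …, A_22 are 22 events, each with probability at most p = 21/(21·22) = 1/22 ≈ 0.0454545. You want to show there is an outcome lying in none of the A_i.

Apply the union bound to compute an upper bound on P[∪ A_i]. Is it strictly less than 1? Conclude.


Union bound: P[∪_{i=1}^{22} A_i] ≤ Σ_i P[A_i] ≤ 22·p = 22·(1/22) = 1.
Numerically: 1 ≈ 1.0000000.
Is 1 < 1? NO.
Since the bound 1 is ≥ 1, the union bound is uninformative here; it does NOT by itself certify existence.

22·p = 1 ≈ 1.0000000; existence NOT certified by the union bound.


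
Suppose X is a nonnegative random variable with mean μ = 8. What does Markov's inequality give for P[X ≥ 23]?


μ = E[X] = 8, a = 23.
Markov: P[X ≥ 23] ≤ μ/a = (8)/23 = 8/23.
Numerically: ≈ 0.348.
(Since a = 23 > μ = 8.000, the bound 8/23 is < 1 and informative.)

P[X ≥ 23] ≤ 8/23 ≈ 0.348.


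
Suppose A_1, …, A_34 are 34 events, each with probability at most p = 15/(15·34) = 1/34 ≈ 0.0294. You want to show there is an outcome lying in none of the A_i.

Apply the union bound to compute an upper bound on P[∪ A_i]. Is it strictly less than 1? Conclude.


Union bound: P[∪_{i=1}^{34} A_i] ≤ Σ_i P[A_i] ≤ 34·p = 34·(1/34) = 1.
Numerically: 1 ≈ 1.0000.
Is 1 < 1? NO.
Since the bound 1 is ≥ 1, the union bound is uninformative here; it does NOT by itself certify existence.

34·p = 1 ≈ 1.0000; existence NOT certified by the union bound.


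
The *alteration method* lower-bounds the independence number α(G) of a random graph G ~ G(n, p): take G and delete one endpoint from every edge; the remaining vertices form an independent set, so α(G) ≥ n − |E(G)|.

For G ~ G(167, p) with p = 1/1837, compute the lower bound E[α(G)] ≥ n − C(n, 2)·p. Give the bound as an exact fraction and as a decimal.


E[|E(G)|] = C(167, 2)·p = 13861 · (1/1837) = 83/11.
E[α(G)] ≥ n − E[|E(G)|] = 167 − 83/11 = 1754/11.
Numerically: ≈ 159.4545.
(This is only a lower bound; the true E[α(G)] may be larger.)

E[α(G)] ≥ 1754/11 ≈ 159.4545.


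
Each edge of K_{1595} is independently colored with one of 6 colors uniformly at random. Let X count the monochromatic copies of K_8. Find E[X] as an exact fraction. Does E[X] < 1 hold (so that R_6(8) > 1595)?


E[X] = C(1595, 8) · 6^{1 − 28} = 1020772636343363633895 · 6^{−27} = 1020772636343363633895/1023490369077469249536.
As a reduced fraction: E[X] = 113419181815929292655/113721152119718805504 ≈ 0.9973.
Is E[X] < 1? YES.
Since E[X] < 1, there exists a 6-coloring of K_{1595} with no monochromatic K_8; hence R_6(8) > 1595.

E[X] = 113419181815929292655/113721152119718805504 ≈ 0.9973; E[X] < 1, so R_6(8) > 1595.


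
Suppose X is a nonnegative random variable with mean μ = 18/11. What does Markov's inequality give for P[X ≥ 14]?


μ = E[X] = 18/11, a = 14.
Markov: P[X ≥ 14] ≤ μ/a = (18/11)/14 = 9/77.
Numerically: ≈ 0.1169.
(Since a = 14 > μ = 1.6364, the bound 9/77 is < 1 and informative.)

P[X ≥ 14] ≤ 9/77 ≈ 0.1169.


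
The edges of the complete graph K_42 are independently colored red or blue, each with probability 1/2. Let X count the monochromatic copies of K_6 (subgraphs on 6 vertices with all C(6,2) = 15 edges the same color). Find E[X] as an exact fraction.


Let X = Σ_S X_S over the C(42, 6) = 5245786 subsets S of size 6, where X_S = 1 if the K_6 on S is monochromatic.
For a fixed S, the K_6 on S has C(6, 2) = 15 edges. P[all 15 edges red] = (1/2)^15, and likewise for blue, so P[monochromatic] = 2·(1/2)^15 = 2^{1 − 15} = 1/16384.
By linearity: E[X] = C(42, 6) · 2^{1 − 15} = 5245786 · 1/16384 = 2622893/8192.
Numerically: E[X] ≈ 320.17737.

E[X] = C(42,6)·2^(1−C(6,2)) = 2622893/8192 ≈ 320.17737.


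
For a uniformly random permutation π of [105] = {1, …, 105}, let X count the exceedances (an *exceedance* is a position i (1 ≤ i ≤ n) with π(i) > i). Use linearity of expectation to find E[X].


Write X = Σ_{i=1}^{105} X_i, where X_i = 1_{π(i) > i}.
For each fixed i, π(i) is uniform over {1, …, 105} (marginal of a uniform permutation), so P[π(i) > i] = (n − i)/n. Summing: Σ_{i=1}^{105} (n − i)/n = (0 + 1 + … + 104)/105 = 105(105 − 1)/(2·105) = (105 − 1)/2.
Hence E[X] = Σ_{i=1}^{105} (105 − i)/105 = 52 ≈ 52.0000.

E[X] = 52 = 52.0000.


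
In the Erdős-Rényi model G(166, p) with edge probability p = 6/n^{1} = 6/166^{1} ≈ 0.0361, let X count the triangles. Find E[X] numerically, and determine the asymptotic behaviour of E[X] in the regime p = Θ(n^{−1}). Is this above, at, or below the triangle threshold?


Number of potential triangles: C(166, 3) = 748660.
Each occurs with probability p³ ≈ (0.0361)³ ≈ 4.72204e-05.
By linearity: E[X] = C(166, 3)·p³ ≈ 748660 · 4.72204e-05 ≈ 35.352.
Here α = 1, so p = 6/n is exactly at the triangle threshold p ~ 1/n. Asymptotically E[X] → c³/6 = 6³/6 = 36 ≈ 36.000, a bounded constant. In this regime the triangle count is asymptotically Poisson(c³/6).

E[X] ≈ 35.352; in regime p = Θ(1/n^{1}) E[X] stays bounded (at the triangle threshold p ~ 1/n).


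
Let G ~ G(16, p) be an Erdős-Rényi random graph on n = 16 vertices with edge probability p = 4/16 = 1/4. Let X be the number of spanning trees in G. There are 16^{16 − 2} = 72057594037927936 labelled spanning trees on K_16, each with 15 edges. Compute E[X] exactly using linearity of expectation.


K_16 has 16^{16 − 2} = 72057594037927936 labelled spanning trees.
For each such spanning tree H, let X_H = 1 if all 15 edges of H are present in G. Then P[X_H = 1] = p^{15} = (1/4)^{15} = 1/1073741824.
By linearity: E[X] = Σ_H E[X_H] = 72057594037927936 · p^{15} = 72057594037927936 · 1/1073741824 = 67108864.
Numerically: E[X] ≈ 6.711e+07.

E[X] = 72057594037927936 · (1/4)^{15} = 67108864 ≈ 6.711e+07.


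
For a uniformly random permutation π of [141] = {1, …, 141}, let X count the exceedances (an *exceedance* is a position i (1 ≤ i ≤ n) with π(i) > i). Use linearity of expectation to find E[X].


Write X = Σ_{i=1}^{141} X_i, where X_i = 1_{π(i) > i}.
For each fixed i, π(i) is uniform over {1, …, 141} (marginal of a uniform permutation), so P[π(i) > i] = (n − i)/n. Summing: Σ_{i=1}^{141} (n − i)/n = (0 + 1 + … + 140)/141 = 141(141 − 1)/(2·141) = (141 − 1)/2.
Hence E[X] = Σ_{i=1}^{141} (141 − i)/141 = 70 ≈ 70.000.

E[X] = 70 = 70.000.


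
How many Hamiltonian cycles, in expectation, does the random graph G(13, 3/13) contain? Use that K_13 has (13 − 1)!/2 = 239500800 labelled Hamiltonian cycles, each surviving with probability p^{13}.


K_13 has (13 − 1)!/2 = 239500800 labelled Hamiltonian cycles.
For each such Hamiltonian cycle H, let X_H = 1 if all 13 edges of H are present in G. Then P[X_H = 1] = p^{13} = (3/13)^{13} = 1594323/302875106592253.
Summing the indicators: E[X] = Σ_H E[X_H] = 239500800 · p^{13} = 239500800 · 1594323/302875106592253 = 381841633958400/302875106592253.
Numerically: E[X] ≈ 1.261.

E[X] = 239500800 · (3/13)^{13} = 381841633958400/302875106592253 ≈ 1.261.


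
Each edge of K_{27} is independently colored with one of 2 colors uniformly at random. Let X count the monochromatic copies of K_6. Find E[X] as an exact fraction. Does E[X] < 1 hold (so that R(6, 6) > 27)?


E[X] = C(27, 6) · 2^{1 − 15} = 296010 · 2^{−14} = 296010/16384.
As a reduced fraction: E[X] = 148005/8192 ≈ 18.067.
Is E[X] < 1? NO.
Since E[X] ≥ 1, the first-moment bound is inconclusive at n = 27; it does NOT by itself certify R(6, 6) > 27.

E[X] = 148005/8192 ≈ 18.067; E[X] ≥ 1; first-moment method inconclusive here.


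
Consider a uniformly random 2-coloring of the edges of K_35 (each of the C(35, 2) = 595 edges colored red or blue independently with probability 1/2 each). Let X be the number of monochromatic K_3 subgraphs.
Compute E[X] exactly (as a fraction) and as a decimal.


Let X = Σ_S X_S over the C(35, 3) = 6545 subsets S of size 3, where X_S = 1 if the K_3 on S is monochromatic.
For a fixed S, the K_3 on S has C(3, 2) = 3 edges. P[all 3 edges red] = (1/2)^3, and likewise for blue, so P[monochromatic] = 2·(1/2)^3 = 2^{1 − 3} = 1/4.
By linearity of expectation: E[X] = C(35, 3) · 2^{1 − 3} = 6545 · 1/4 = 6545/4.
Numerically: E[X] ≈ 1636.25000.

E[X] = C(35,3)·2^(1−C(3,2)) = 6545/4 ≈ 1636.25000.


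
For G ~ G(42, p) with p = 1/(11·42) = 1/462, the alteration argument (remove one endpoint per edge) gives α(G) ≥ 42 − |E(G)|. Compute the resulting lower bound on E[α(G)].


E[|E(G)|] = C(42, 2)·p = 861 · (1/462) = 41/22.
E[α(G)] ≥ n − E[|E(G)|] = 42 − 41/22 = 883/22.
Numerically: ≈ 40.136.
(This is only a lower bound; the true E[α(G)] may be larger.)

E[α(G)] ≥ 883/22 ≈ 40.136.


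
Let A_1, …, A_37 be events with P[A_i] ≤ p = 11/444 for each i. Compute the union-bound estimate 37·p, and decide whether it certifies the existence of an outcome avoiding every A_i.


Union bound: P[∪_{i=1}^{37} A_i] ≤ Σ_i P[A_i] ≤ 37·p = 37·(11/444) = 11/12.
Numerically: 11/12 ≈ 0.917.
Is 11/12 < 1? YES.
Since P[∪ A_i] ≤ 11/12 < 1, the complement has P[∩ A_i^c] ≥ 1 − 11/12 = 1/12 > 0, so some outcome avoids every A_i.

37·p = 11/12 ≈ 0.917; existence CERTIFIED by the union bound.


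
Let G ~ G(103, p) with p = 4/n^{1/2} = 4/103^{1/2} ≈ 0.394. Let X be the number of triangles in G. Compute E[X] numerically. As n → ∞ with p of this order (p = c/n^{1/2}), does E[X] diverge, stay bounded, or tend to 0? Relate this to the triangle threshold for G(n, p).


Number of potential triangles: C(103, 3) = 176851.
Each occurs with probability p³ ≈ (0.394)³ ≈ 6.12243e-02.
By linearity: E[X] = C(103, 3)·p³ ≈ 176851 · 6.12243e-02 ≈ 10827.586.
Since α = 1/2 < 1, p = c/n^{1/2} ≫ 1/n is above the triangle threshold p ~ 1/n. Asymptotically E[X] ~ (c³/6)·n^{3(1−α)} = (4³/6)·n^{1.5} → ∞; triangles are abundant w.h.p.

E[X] ≈ 10827.586; in regime p = Θ(1/n^{1/2}) E[X] diverges (above the triangle threshold p ~ 1/n).


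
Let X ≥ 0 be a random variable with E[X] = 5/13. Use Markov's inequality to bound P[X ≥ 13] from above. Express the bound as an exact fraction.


μ = E[X] = 5/13, a = 13.
Markov: P[X ≥ 13] ≤ μ/a = (5/13)/13 = 5/169.
Numerically: ≈ 0.029586.
(Since a = 13 > μ = 0.384615, the bound 5/169 is < 1 and informative.)

P[X ≥ 13] ≤ 5/169 ≈ 0.029586.


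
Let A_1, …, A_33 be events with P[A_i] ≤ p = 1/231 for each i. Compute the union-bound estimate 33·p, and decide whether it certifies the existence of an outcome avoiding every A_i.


Union bound: P[∪_{i=1}^{33} A_i] ≤ Σ_i P[A_i] ≤ 33·p = 33·(1/231) = 1/7.
Numerically: 1/7 ≈ 0.1428571.
Is 1/7 < 1? YES.
Since P[∪ A_i] ≤ 1/7 < 1, the complement has P[∩ A_i^c] ≥ 1 − 1/7 = 6/7 > 0, so some outcome avoids every A_i.

33·p = 1/7 ≈ 0.1428571; existence CERTIFIED by the union bound.


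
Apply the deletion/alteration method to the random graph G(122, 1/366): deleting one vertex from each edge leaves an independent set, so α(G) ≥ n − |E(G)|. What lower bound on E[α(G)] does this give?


E[|E(G)|] = C(122, 2)·p = 7381 · (1/366) = 121/6.
E[α(G)] ≥ n − E[|E(G)|] = 122 − 121/6 = 611/6.
Numerically: ≈ 101.8333.
(This is only a lower bound; the true E[α(G)] may be larger.)

E[α(G)] ≥ 611/6 ≈ 101.8333.


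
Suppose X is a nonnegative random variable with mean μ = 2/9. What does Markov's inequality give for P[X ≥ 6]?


μ = E[X] = 2/9, a = 6.
Markov: P[X ≥ 6] ≤ μ/a = (2/9)/6 = 1/27.
Numerically: ≈ 0.03704.
(Since a = 6 > μ = 0.22222, the bound 1/27 is < 1 and informative.)

P[X ≥ 6] ≤ 1/27 ≈ 0.03704.


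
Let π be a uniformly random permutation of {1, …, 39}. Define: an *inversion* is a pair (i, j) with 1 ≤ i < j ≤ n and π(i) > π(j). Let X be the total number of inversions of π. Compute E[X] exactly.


Write X = Σ X_I over the C(39, 2) = 741 pairs i < j, with X_I the indicator of one inversion.
There are 741 indicators.
For each fixed pair i < j, the values π(i) and π(j) are two distinct elements of {1, …, 39} in uniformly random order; by symmetry P[π(i) > π(j)] = 1/2.
By linearity: E[X] = 741 · (1/2) = C(39, 2) · (1/2) = 741/2 = 741/2 ≈ 370.500.

E[X] = 741/2 = 370.500.


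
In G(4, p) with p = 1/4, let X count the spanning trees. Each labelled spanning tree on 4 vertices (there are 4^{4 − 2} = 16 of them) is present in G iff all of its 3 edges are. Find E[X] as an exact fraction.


K_4 has 4^{4 − 2} = 16 labelled spanning trees.
For each such spanning tree H, let X_H = 1 if all 3 edges of H are present in G. Then P[X_H = 1] = p^{3} = (1/4)^{3} = 1/64.
By linearity: E[X] = Σ_H E[X_H] = 16 · p^{3} = 16 · 1/64 = 1/4.
Numerically: E[X] ≈ 0.25.

E[X] = 16 · (1/4)^{3} = 1/4 ≈ 0.25.


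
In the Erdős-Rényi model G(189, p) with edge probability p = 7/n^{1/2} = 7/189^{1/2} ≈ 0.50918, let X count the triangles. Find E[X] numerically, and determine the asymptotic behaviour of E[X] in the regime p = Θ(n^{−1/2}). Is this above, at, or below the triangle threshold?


Number of potential triangles: C(189, 3) = 1107414.
Each occurs with probability p³ ≈ (0.50918)³ ≈ 1.3200835e-01.
By linearity: E[X] = C(189, 3)·p³ ≈ 1107414 · 1.3200835e-01 ≈ 146187.89862.
Since α = 1/2 < 1, p = c/n^{1/2} ≫ 1/n is above the triangle threshold p ~ 1/n. Asymptotically E[X] ~ (c³/6)·n^{3(1−α)} = (7³/6)·n^{1.5} → ∞; triangles are abundant w.h.p.

E[X] ≈ 146187.89862; in regime p = Θ(1/n^{1/2}) E[X] diverges (above the triangle threshold p ~ 1/n).


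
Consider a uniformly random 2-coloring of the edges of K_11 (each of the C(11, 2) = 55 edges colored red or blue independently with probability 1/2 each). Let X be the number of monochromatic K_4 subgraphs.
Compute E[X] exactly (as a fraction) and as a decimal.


Let X = Σ_S X_S over the C(11, 4) = 330 subsets S of size 4, where X_S = 1 if the K_4 on S is monochromatic.
For a fixed S, the K_4 on S has C(4, 2) = 6 edges. P[all 6 edges red] = (1/2)^6, and likewise for blue, so P[monochromatic] = 2·(1/2)^6 = 2^{1 − 6} = 1/32.
By linearity: E[X] = C(11, 4) · 2^{1 − 6} = 330 · 1/32 = 165/16.
Numerically: E[X] ≈ 10.3125.

E[X] = C(11,4)·2^(1−C(4,2)) = 165/16 ≈ 10.3125.


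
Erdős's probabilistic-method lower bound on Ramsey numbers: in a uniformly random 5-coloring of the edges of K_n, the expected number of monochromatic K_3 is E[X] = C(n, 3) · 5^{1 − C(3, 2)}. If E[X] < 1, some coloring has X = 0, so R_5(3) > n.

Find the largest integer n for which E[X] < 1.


We need C(n, 3) · 5^{1 − 3} < 1, i.e. C(n, 3) < 5^{3 − 1} = 25.
Check values of n near the boundary:
  n = 3: C(3, 3) = 1; 1 < 25? YES
  n = 4: C(4, 3) = 4; 4 < 25? YES
  n = 5: C(5, 3) = 10; 10 < 25? YES
  n = 6: C(6, 3) = 20; 20 < 25? YES
  n = 7: C(7, 3) = 35; 35 < 25? NO
  n = 8: C(8, 3) = 56; 56 < 25? NO
  n = 9: C(9, 3) = 84; 84 < 25? NO
The largest n with C(n, 3) < 25 is n = 6 (where E[X] = 4/5 ≈ 0.8000). Hence R_5(3) > 6, i.e. R_5(3) ≥ 7.

Largest n = 6; hence R_5(3) > 6.


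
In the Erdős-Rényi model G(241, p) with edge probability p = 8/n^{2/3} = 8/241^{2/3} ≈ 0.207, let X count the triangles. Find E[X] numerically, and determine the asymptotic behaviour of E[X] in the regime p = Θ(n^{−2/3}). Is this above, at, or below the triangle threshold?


Number of potential triangles: C(241, 3) = 2303960.
Each occurs with probability p³ ≈ (0.207)³ ≈ 8.81528e-03.
By linearity: E[X] = C(241, 3)·p³ ≈ 2303960 · 8.81528e-03 ≈ 20310.041.
Since α = 2/3 < 1, p = c/n^{2/3} ≫ 1/n is above the triangle threshold p ~ 1/n. Asymptotically E[X] ~ (c³/6)·n^{3(1−α)} = (8³/6)·n^{1} → ∞; triangles are abundant w.h.p.

E[X] ≈ 20310.041; in regime p = Θ(1/n^{2/3}) E[X] diverges (above the triangle threshold p ~ 1/n).


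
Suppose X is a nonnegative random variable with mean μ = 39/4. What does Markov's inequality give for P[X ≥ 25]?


μ = E[X] = 39/4, a = 25.
Markov: P[X ≥ 25] ≤ μ/a = (39/4)/25 = 39/100.
Numerically: ≈ 0.390000.
(Since a = 25 > μ = 9.750000, the bound 39/100 is < 1 and informative.)

P[X ≥ 25] ≤ 39/100 ≈ 0.390000.


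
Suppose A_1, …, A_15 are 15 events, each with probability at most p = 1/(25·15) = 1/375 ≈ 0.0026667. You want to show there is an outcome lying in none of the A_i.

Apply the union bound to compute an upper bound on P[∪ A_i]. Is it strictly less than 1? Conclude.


Union bound: P[∪_{i=1}^{15} A_i] ≤ Σ_i P[A_i] ≤ 15·p = 15·(1/375) = 1/25.
Numerically: 1/25 ≈ 0.0400000.
Is 1/25 < 1? YES.
Since P[∪ A_i] ≤ 1/25 < 1, the complement has P[∩ A_i^c] ≥ 1 − 1/25 = 24/25 > 0, so some outcome avoids every A_i.

15·p = 1/25 ≈ 0.0400000; existence CERTIFIED by the union bound.


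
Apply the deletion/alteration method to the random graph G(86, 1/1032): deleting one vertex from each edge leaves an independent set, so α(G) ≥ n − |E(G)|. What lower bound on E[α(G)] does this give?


E[|E(G)|] = C(86, 2)·p = 3655 · (1/1032) = 85/24.
E[α(G)] ≥ n − E[|E(G)|] = 86 − 85/24 = 1979/24.
Numerically: ≈ 82.458333.
(This is only a lower bound; the true E[α(G)] may be larger.)

E[α(G)] ≥ 1979/24 ≈ 82.458333.


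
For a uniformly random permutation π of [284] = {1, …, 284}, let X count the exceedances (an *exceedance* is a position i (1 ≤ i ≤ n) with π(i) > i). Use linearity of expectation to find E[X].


Write X = Σ_{i=1}^{284} X_i, where X_i = 1_{π(i) > i}.
For each fixed i, π(i) is uniform over {1, …, 284} (marginal of a uniform permutation), so P[π(i) > i] = (n − i)/n. Summing: Σ_{i=1}^{284} (n − i)/n = (0 + 1 + … + 283)/284 = 284(284 − 1)/(2·284) = (284 − 1)/2.
Hence E[X] = Σ_{i=1}^{284} (284 − i)/284 = 283/2 ≈ 141.50000.

E[X] = 283/2 = 141.50000.


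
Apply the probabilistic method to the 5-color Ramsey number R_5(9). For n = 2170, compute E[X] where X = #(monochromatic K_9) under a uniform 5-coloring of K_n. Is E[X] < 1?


E[X] = C(2170, 9) · 5^{1 − 36} = 2891746779868845075610510 · 5^{−35} = 2891746779868845075610510/2910383045673370361328125.
As a reduced fraction: E[X] = 578349355973769015122102/582076609134674072265625 ≈ 0.994.
Is E[X] < 1? YES.
Since E[X] < 1, there exists a 5-coloring of K_{2170} with no monochromatic K_9; hence R_5(9) > 2170.

E[X] = 578349355973769015122102/582076609134674072265625 ≈ 0.994; E[X] < 1, so R_5(9) > 2170.


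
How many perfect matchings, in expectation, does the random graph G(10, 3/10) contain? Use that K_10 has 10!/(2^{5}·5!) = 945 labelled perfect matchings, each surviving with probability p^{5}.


K_10 has 10!/(2^{5}·5!) = 945 labelled perfect matchings.
For each such perfect matching H, let X_H = 1 if all 5 edges of H are present in G. Then P[X_H = 1] = p^{5} = (3/10)^{5} = 243/100000.
By linearity: E[X] = Σ_H E[X_H] = 945 · p^{5} = 945 · 243/100000 = 45927/20000.
Numerically: E[X] ≈ 2.2963.

E[X] = 945 · (3/10)^{5} = 45927/20000 ≈ 2.2963.


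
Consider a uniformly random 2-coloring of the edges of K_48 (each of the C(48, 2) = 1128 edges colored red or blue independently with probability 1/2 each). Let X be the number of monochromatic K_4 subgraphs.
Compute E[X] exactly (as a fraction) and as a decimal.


Let X = Σ_S X_S over the C(48, 4) = 194580 subsets S of size 4, where X_S = 1 if the K_4 on S is monochromatic.
For a fixed S, the K_4 on S has C(4, 2) = 6 edges. P[all 6 edges red] = (1/2)^6, and likewise for blue, so P[monochromatic] = 2·(1/2)^6 = 2^{1 − 6} = 1/32.
By linearity: E[X] = C(48, 4) · 2^{1 − 6} = 194580 · 1/32 = 48645/8.
Numerically: E[X] ≈ 6080.62500.

E[X] = C(48,4)·2^(1−C(4,2)) = 48645/8 ≈ 6080.62500.


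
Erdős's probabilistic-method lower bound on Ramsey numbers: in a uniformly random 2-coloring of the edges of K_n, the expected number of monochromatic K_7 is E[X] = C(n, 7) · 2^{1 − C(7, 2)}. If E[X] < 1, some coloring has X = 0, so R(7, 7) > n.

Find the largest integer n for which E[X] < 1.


We need C(n, 7) · 2^{1 − 21} < 1, i.e. C(n, 7) < 2^{21 − 1} = 1048576.
Check values of n near the boundary:
  n = 26: C(26, 7) = 657800; 657800 < 1048576? YES
  n = 27: C(27, 7) = 888030; 888030 < 1048576? YES
  n = 28: C(28, 7) = 1184040; 1184040 < 1048576? NO
  n = 29: C(29, 7) = 1560780; 1560780 < 1048576? NO
  n = 30: C(30, 7) = 2035800; 2035800 < 1048576? NO
The largest n with C(n, 7) < 1048576 is n = 27 (where E[X] = 444015/524288 ≈ 0.8469). Hence R(7, 7) > 27, i.e. R(7, 7) ≥ 28.

Largest n = 27; hence R(7, 7) > 27.


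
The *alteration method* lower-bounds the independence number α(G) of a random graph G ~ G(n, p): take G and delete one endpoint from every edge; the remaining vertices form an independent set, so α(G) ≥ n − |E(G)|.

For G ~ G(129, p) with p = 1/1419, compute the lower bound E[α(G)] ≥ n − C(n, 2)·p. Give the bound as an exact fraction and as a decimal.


E[|E(G)|] = C(129, 2)·p = 8256 · (1/1419) = 64/11.
E[α(G)] ≥ n − E[|E(G)|] = 129 − 64/11 = 1355/11.
Numerically: ≈ 123.181818.
(This is only a lower bound; the true E[α(G)] may be larger.)

E[α(G)] ≥ 1355/11 ≈ 123.181818.


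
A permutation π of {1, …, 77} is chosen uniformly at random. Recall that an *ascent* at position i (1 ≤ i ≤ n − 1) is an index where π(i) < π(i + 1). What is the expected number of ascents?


Write X = Σ X_I over i = 1, …, 76, with X_I the indicator of one ascent.
There are 76 indicators.
For each fixed i, the pair (π(i), π(i+1)) is a uniformly random ordered pair of distinct values from {1, …, 77}; by symmetry P[π(i) < π(i+1)] = 1/2.
By linearity: E[X] = 76 · (1/2) = (77 − 1) · (1/2) = 38 ≈ 38.000000.

E[X] = 38 = 38.000000.


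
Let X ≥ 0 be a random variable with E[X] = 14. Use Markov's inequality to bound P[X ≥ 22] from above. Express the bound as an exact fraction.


μ = E[X] = 14, a = 22.
Markov: P[X ≥ 22] ≤ μ/a = (14)/22 = 7/11.
Numerically: ≈ 0.636364.
(Since a = 22 > μ = 14.000000, the bound 7/11 is < 1 and informative.)

P[X ≥ 22] ≤ 7/11 ≈ 0.636364.


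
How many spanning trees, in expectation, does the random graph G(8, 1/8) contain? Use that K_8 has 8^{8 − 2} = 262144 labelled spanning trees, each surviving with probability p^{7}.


K_8 has 8^{8 − 2} = 262144 labelled spanning trees.
For each such spanning tree H, let X_H = 1 if all 7 edges of H are present in G. Then P[X_H = 1] = p^{7} = (1/8)^{7} = 1/2097152.
Summing the indicators: E[X] = Σ_H E[X_H] = 262144 · p^{7} = 262144 · 1/2097152 = 1/8.
Numerically: E[X] ≈ 0.125.

E[X] = 262144 · (1/8)^{7} = 1/8 ≈ 0.125.


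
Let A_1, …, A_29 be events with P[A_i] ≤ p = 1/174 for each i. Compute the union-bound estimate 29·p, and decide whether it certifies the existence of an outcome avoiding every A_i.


Union bound: P[∪_{i=1}^{29} A_i] ≤ Σ_i P[A_i] ≤ 29·p = 29·(1/174) = 1/6.
Numerically: 1/6 ≈ 0.166667.
Is 1/6 < 1? YES.
Since P[∪ A_i] ≤ 1/6 < 1, the complement has P[∩ A_i^c] ≥ 1 − 1/6 = 5/6 > 0, so some outcome avoids every A_i.

29·p = 1/6 ≈ 0.166667; existence CERTIFIED by the union bound.


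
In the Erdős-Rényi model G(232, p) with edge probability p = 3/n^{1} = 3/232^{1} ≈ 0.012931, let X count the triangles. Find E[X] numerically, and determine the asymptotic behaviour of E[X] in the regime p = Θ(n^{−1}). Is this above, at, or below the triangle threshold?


Number of potential triangles: C(232, 3) = 2054360.
Each occurs with probability p³ ≈ (0.012931)³ ≈ 2.16221965e-06.
By linearity: E[X] = C(232, 3)·p³ ≈ 2054360 · 2.16221965e-06 ≈ 4.441978.
Here α = 1, so p = 3/n is exactly at the triangle threshold p ~ 1/n. Asymptotically E[X] → c³/6 = 3³/6 = 9/2 ≈ 4.500000, a bounded constant. In this regime the triangle count is asymptotically Poisson(c³/6).

E[X] ≈ 4.441978; in regime p = Θ(1/n^{1}) E[X] stays bounded (at the triangle threshold p ~ 1/n).


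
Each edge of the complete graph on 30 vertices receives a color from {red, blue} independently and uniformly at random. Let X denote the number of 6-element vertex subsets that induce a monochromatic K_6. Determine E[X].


Let X = Σ_S X_S over the C(30, 6) = 593775 subsets S of size 6, where X_S = 1 if the K_6 on S is monochromatic.
For a fixed S, the K_6 on S has C(6, 2) = 15 edges. P[all 15 edges red] = (1/2)^15, and likewise for blue, so P[monochromatic] = 2·(1/2)^15 = 2^{1 − 15} = 1/16384.
By linearity: E[X] = C(30, 6) · 2^{1 − 15} = 593775 · 1/16384 = 593775/16384.
Numerically: E[X] ≈ 36.241150.

E[X] = C(30,6)·2^(1−C(6,2)) = 593775/16384 ≈ 36.241150.


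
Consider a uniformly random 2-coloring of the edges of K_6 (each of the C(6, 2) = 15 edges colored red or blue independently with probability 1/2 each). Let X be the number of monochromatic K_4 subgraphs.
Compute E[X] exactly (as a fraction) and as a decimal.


Let X = Σ_S X_S over the C(6, 4) = 15 subsets S of size 4, where X_S = 1 if the K_4 on S is monochromatic.
For a fixed S, the K_4 on S has C(4, 2) = 6 edges. P[all 6 edges red] = (1/2)^6, and likewise for blue, so P[monochromatic] = 2·(1/2)^6 = 2^{1 − 6} = 1/32.
By linearity: E[X] = C(6, 4) · 2^{1 − 6} = 15 · 1/32 = 15/32.
Numerically: E[X] ≈ 0.468750.

E[X] = C(6,4)·2^(1−C(4,2)) = 15/32 ≈ 0.468750.


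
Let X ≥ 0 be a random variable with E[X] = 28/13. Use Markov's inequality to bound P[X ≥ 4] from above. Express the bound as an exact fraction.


μ = E[X] = 28/13, a = 4.
Markov: P[X ≥ 4] ≤ μ/a = (28/13)/4 = 7/13.
Numerically: ≈ 0.5385.
(Since a = 4 > μ = 2.1538, the bound 7/13 is < 1 and informative.)

P[X ≥ 4] ≤ 7/13 ≈ 0.5385.
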